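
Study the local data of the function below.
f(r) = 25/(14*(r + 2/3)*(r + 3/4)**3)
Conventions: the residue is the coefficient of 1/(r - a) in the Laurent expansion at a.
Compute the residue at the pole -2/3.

The residue is 21600/7.

At the order-1 pole -2/3 set g(r) = (r - (-2/3))*f(r) = 25/(14*(r + 3/4)**3).
Simple pole: residue = g(a) at a = -2/3, which is 21600/7.


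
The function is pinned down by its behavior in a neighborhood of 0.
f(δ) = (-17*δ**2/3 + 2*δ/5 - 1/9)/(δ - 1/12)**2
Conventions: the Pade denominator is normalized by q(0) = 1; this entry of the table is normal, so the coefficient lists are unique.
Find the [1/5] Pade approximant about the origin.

Taylor coefficients needed (expand at 0): a_0 = -16, a_1 = -1632/5, a_2 = -31728/5, a_3 = -526464/5, a_4 = -8066304/5, a_5 = -23556096, a_6 = -1665183744/5.
Write the denominator as Q(δ) = 1 + q1*δ + q2*δ^2 + q3*δ^3 + q4*δ^4 + q5*δ^5. Requiring Q*f - P = O(δ^7) with deg P <= 1 kills the coefficients of δ^2..δ^6 in Q*f:
  δ^2: a_2 + q1*a_1 + q2*a_0 = 0, i.e. -31728/5 + (-1632/5)*q1 + (-16)*q2 = 0.
  δ^3: a_3 + q1*a_2 + q2*a_1 + q3*a_0 = 0, i.e. -526464/5 + (-31728/5)*q1 + (-1632/5)*q2 + (-16)*q3 = 0.
  δ^4: a_4 + q1*a_3 + q2*a_2 + q3*a_1 + q4*a_0 = 0, i.e. -8066304/5 + (-526464/5)*q1 + (-31728/5)*q2 + (-1632/5)*q3 + (-16)*q4 = 0.
  δ^5: a_5 + q1*a_4 + q2*a_3 + q3*a_2 + q4*a_1 + q5*a_0 = 0, i.e. -23556096 + (-8066304/5)*q1 + (-526464/5)*q2 + (-31728/5)*q3 + (-1632/5)*q4 + (-16)*q5 = 0.
  δ^6: a_6 + q1*a_5 + q2*a_4 + q3*a_3 + q4*a_2 + q5*a_1 = 0, i.e. -1665183744/5 + (-23556096)*q1 + (-8066304/5)*q2 + (-526464/5)*q3 + (-31728/5)*q4 + (-1632/5)*q5 = 0.
Solving this linear system: q1 = -145068289/5306326, q2 = 427452102/2653163, q3 = 5174167515/5306326, q4 = -12486555675/2653163, q5 = -353785744125/5306326.
The numerator is Q*f truncated at degree 1: P0 = a_0 = -16; P1 = a_1 + q1*a_0 = 1472769544/13265815.

The Pade approximant has numerator coefficients [-16, 1472769544/13265815]; denominator coefficients [1, -145068289/5306326, 427452102/2653163, 5174167515/5306326, -12486555675/2653163, -353785744125/5306326].


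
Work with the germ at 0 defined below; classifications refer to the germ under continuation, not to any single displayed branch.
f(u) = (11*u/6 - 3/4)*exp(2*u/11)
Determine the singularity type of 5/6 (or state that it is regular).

There is no denominator, hence no pole anywhere.
The factor exp(2*u/11) is entire.
So the germ continues analytically to 5/6.

The point is a regular point.


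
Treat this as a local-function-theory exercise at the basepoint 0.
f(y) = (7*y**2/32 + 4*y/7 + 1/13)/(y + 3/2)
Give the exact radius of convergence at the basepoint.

The radius of convergence is 3/2.

Denominator factor (y + 3/2): pole of order 1 at -3/2, modulus 3/2.
The radius of convergence is the smallest modulus among the singular points: 3/2.


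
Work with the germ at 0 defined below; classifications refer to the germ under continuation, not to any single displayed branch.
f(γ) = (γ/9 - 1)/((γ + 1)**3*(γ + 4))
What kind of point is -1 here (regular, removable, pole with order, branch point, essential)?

The point is a pole of order 3.

The denominator factor γ + 1 vanishes at -1 and appears to the power 3; the numerator there equals -10/9, nonzero, and no other factor vanishes.
Hence a pole whose order is the multiplicity, 3.


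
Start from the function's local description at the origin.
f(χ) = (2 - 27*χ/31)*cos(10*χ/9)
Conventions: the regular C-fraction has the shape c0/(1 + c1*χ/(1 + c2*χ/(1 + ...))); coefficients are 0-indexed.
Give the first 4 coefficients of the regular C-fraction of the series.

Taylor coefficients (expand at 0): a_0 = 2, a_1 = -27/31, a_2 = -100/81, a_3 = 50/93.
c0 = a_0 = 2. Peel one level at a time: if S = 1 + c*χ/S' with S'(0) = 1, then c is the χ-coefficient of S and S' = c*χ/(S - 1).
S_1 = c0/f = 1 + (27/62)*χ + (251249/311364)*χ^2 + ...; c1 = 27/62.
S_2 = c1*χ/(S_1 - 1) = 1 + (-251249/135594)*χ + (12562450/4782969)*χ^2 + ...; c2 = -251249/135594.
S_3 = c2*χ/(S_2 - 1) = 1 + (3100/2187)*χ + ...; c3 = 3100/2187.

The regular C-fraction coefficients are [2, 27/62, -251249/135594, 3100/2187].


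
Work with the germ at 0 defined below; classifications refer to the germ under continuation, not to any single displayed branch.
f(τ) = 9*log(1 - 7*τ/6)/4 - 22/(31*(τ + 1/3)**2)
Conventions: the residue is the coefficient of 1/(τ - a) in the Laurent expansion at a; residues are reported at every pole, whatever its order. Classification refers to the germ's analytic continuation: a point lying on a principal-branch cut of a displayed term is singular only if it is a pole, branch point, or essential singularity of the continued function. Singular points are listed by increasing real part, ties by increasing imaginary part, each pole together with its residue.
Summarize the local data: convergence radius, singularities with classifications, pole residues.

Denominator factor (τ + 1/3)^2: pole of order 2 at -1/3, modulus 1/3.
Branch term (9/4)*log(1 - τ/(6/7)): its argument vanishes at τ = 6/7, a logarithmic branch point, modulus 6/7.
The radius of convergence is the smallest modulus among the singular points: 1/3.
The branch term is analytic at -1/3 and contributes nothing to the residue; only the rational part matters.
At the order-2 pole -1/3 set g(τ) = (τ - (-1/3))^2*(rational part) = -22/31.
Order-2 pole: residue = g'(a); g'(-1/3) = 0, so the residue is 0.
List the singular points by increasing real part (a conjugate pair: the negative imaginary part first).

Radius of convergence at 0: 1/3.
At -1/3: a pole of order 2; residue 0.
At 6/7: a logarithmic branch point.


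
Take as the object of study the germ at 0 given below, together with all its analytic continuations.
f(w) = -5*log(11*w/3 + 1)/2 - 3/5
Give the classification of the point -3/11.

The point is a logarithmic branch point.

The term (-5/2)*log(1 - w/(-3/11)) has argument 1 - -3/11/(-3/11) = 0 at -3/11: a logarithmic (infinitely-sheeted) branch point; the remaining terms are analytic or single-valued there.


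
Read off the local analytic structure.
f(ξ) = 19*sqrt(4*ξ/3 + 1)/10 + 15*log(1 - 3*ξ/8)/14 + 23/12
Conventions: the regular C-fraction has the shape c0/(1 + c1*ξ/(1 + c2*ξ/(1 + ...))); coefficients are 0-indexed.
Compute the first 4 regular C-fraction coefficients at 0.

Taylor coefficients (expand at 0): a_0 = 229/60, a_1 = 1453/1680, a_2 = -40123/80640, a_3 = 254159/967680.
c0 = a_0 = 229/60. Peel one level at a time: if S = 1 + c*ξ/S' with S'(0) = 1, then c is the ξ-coefficient of S and S' = c*ξ/(S - 1).
S_1 = c0/f = 1 + (-1453/6412)*ξ + (89651677/493364928)*ξ^2 + ...; c1 = -1453/6412.
S_2 = c1*ξ/(S_1 - 1) = 1 + (89651677/111799632)*ξ + (132683021/4864225536)*ξ^2 + ...; c2 = 89651677/111799632.
S_3 = c2*ξ/(S_2 - 1) = 1 + (-9247429681/271855067856)*ξ + ...; c3 = -9247429681/271855067856.

The regular C-fraction coefficients are [229/60, -1453/6412, 89651677/111799632, -9247429681/271855067856].


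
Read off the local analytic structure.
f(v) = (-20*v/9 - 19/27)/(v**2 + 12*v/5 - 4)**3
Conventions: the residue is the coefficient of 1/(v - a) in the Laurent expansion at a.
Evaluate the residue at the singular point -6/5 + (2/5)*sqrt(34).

The factor v**2 + 12*v/5 - 4 splits as (v - a)(v - a') with a = -6/5 + (2/5)*sqrt(34), a' = -6/5 - (2/5)*sqrt(34). At the order-3 pole a set g(v) = (v - a)^3*f(v) = [-20*v/9 - 19/27] / (v - a')^3.
Order-3 pole: residue = g''(a)/2; g''(-6/5 + (2/5)*sqrt(34)) = (165625/90556416)*sqrt(34), so the residue is (165625/181112832)*sqrt(34).

The residue is (165625/181112832)*sqrt(34).


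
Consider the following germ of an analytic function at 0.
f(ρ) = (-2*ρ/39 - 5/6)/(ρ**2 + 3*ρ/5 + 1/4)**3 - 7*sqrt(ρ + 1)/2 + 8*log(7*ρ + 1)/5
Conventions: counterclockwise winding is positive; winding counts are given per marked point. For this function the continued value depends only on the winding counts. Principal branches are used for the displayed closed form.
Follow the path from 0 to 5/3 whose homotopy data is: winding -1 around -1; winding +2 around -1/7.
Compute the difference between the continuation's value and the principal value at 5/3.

The rational part is single-valued and drops out of the difference; each branch term changes only by its own monodromy.
(-7/2)*sqrt(1 - ρ/(-1)): winding -1 is odd, the square root flips sign, contributing -2*(-7/2)*sqrt(1 - (5/3)/(-1)) = -2*(-7/2)*sqrt(8/3) = (14/3)*sqrt(6).
(8/5)*log(1 - ρ/(-1/7)): each positive loop around -1/7 adds 2*pi*i to the log, so winding +2 contributes (8/5)*(2)*2*pi*i = (32/5)*pi*i.
Summing the contributions at ρ = 5/3 gives ((14/3)*sqrt(6)) + ((32/5)*pi)*i.

Continued minus principal equals ((14/3)*sqrt(6)) + ((32/5)*pi)*i.


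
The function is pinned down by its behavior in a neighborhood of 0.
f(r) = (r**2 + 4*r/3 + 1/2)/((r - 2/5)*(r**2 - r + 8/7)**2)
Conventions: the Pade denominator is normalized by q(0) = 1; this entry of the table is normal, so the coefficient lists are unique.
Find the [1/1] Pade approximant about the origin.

Taylor coefficients needed (expand at 0): a_0 = -245/256, a_1 = -20335/3072, a_2 = -1152725/49152.
Write the denominator as Q(r) = 1 + q1*r. Requiring Q*f - P = O(r^3) with deg P <= 1 kills the coefficients of r^2..r^2 in Q*f:
  r^2: a_2 + q1*a_1 = 0, i.e. -1152725/49152 + (-20335/3072)*q1 = 0.
Solving this linear system: q1 = -4705/1328.
The numerator is Q*f truncated at degree 1: P0 = a_0 = -245/256; P1 = a_1 + q1*a_0 = -3293045/1019904.

The Pade approximant has numerator coefficients [-245/256, -3293045/1019904]; denominator coefficients [1, -4705/1328].


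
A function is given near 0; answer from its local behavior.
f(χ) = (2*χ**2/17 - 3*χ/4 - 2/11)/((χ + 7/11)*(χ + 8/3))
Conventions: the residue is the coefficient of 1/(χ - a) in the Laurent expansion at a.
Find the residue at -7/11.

At the order-1 pole -7/11 set g(χ) = (χ - (-7/11))*f(χ) = (2*χ**2/17 - 3*χ/4 - 2/11)/(χ + 8/3).
Simple pole: residue = g(a) at a = -7/11, which is 8469/50116.

The residue is 8469/50116.


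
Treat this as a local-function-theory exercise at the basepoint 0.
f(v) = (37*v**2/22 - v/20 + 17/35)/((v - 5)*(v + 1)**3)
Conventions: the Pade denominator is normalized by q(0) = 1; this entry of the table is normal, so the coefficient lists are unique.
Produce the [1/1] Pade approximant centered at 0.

The Pade approximant has numerator coefficients [-17/175, -194233/7599900]; denominator coefficients [1, 171868/54285].

Taylor coefficients needed (expand at 0): a_0 = -17/175, a_1 = 141/500, a_2 = -42967/48125.
Write the denominator as Q(v) = 1 + q1*v. Requiring Q*f - P = O(v^3) with deg P <= 1 kills the coefficients of v^2..v^2 in Q*f:
  v^2: a_2 + q1*a_1 = 0, i.e. -42967/48125 + (141/500)*q1 = 0.
Solving this linear system: q1 = 171868/54285.
The numerator is Q*f truncated at degree 1: P0 = a_0 = -17/175; P1 = a_1 + q1*a_0 = -194233/7599900.


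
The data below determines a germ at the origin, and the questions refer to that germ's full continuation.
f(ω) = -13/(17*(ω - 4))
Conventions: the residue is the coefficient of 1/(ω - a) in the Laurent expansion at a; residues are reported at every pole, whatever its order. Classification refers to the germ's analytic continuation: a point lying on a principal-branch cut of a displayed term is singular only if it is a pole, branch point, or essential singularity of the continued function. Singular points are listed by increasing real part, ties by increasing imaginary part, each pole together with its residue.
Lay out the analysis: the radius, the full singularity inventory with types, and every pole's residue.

Radius of convergence at 0: 4.
At 4: a pole of order 1; residue -13/17.

Denominator factor (ω - 4): pole of order 1 at 4, modulus 4.
The radius of convergence is the smallest modulus among the singular points: 4.
At the order-1 pole 4 set g(ω) = (ω - (4))*f(ω) = -13/17.
Simple pole: residue = g(a) at a = 4, which is -13/17.


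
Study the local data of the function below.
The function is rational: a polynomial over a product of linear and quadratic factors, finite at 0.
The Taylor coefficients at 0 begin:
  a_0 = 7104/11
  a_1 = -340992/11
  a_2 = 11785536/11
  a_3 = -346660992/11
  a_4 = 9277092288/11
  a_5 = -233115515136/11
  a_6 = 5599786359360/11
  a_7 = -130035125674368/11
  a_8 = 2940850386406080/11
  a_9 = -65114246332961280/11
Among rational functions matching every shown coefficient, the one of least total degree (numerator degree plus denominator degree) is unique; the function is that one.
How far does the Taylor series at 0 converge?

No rational of total degree below 8 reproduces all 10 coefficients; solving the [0/8] Pade equations on them gives f(μ) = -37/(33*(μ - 1/3)**2*(μ**2 - 9*μ/2 - 1/4)**3), whose expansion matches every shown term.
Denominator factor (μ - 1/3)^2: pole of order 2 at 1/3, modulus 1/3.
Denominator factor (μ**2 - 9*μ/2 - 1/4)^3: discriminant 85/4, real irrational roots 9/4 + (1/4)*sqrt(85) and 9/4 - (1/4)*sqrt(85); poles of order 3, moduli 9/4 + (1/4)*sqrt(85) and -9/4 + (1/4)*sqrt(85).
The radius of convergence is the smallest modulus among the singular points: -9/4 + (1/4)*sqrt(85).

The radius of convergence is -9/4 + (1/4)*sqrt(85).


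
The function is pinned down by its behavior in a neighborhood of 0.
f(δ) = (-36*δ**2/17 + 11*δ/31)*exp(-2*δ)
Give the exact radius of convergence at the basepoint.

The factor exp(-2*δ) is entire and contributes no finite singular point.
The polynomial part has no poles.
No finite singular points: the Taylor series at 0 converges everywhere.

The radius of convergence is infinite.


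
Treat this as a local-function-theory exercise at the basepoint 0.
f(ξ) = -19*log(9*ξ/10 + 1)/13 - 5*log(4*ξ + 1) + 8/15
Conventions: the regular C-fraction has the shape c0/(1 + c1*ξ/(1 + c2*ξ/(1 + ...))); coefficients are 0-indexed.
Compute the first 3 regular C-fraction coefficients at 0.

The regular C-fraction coefficients are [8/15, 8313/208, -109688587/2881840].

Taylor coefficients (expand at 0): a_0 = 8/15, a_1 = -2771/130, a_2 = 105539/2600.
c0 = a_0 = 8/15. Peel one level at a time: if S = 1 + c*ξ/S' with S'(0) = 1, then c is the ξ-coefficient of S and S' = c*ξ/(S - 1).
S_1 = c0/f = 1 + (8313/208)*ξ + (329065761/216320)*ξ^2 + ...; c1 = 8313/208.
S_2 = c1*ξ/(S_1 - 1) = 1 + (-109688587/2881840)*ξ + ...; c2 = -109688587/2881840.


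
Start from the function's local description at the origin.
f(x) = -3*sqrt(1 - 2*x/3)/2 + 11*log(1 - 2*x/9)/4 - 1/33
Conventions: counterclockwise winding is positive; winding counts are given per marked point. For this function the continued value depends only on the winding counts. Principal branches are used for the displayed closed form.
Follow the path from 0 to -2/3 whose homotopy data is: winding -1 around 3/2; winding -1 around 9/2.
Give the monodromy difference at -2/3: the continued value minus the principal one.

Continued minus principal equals (sqrt(13)) - ((11/2)*pi)*i.

The rational part is single-valued and drops out of the difference; each branch term changes only by its own monodromy.
(-3/2)*sqrt(1 - x/(3/2)): winding -1 is odd, the square root flips sign, contributing -2*(-3/2)*sqrt(1 - (-2/3)/(3/2)) = -2*(-3/2)*sqrt(13/9) = sqrt(13).
(11/4)*log(1 - x/(9/2)): each positive loop around 9/2 adds 2*pi*i to the log, so winding -1 contributes (11/4)*(-1)*2*pi*i = -(11/2)*pi*i.
Summing the contributions at x = -2/3 gives (sqrt(13)) - ((11/2)*pi)*i.


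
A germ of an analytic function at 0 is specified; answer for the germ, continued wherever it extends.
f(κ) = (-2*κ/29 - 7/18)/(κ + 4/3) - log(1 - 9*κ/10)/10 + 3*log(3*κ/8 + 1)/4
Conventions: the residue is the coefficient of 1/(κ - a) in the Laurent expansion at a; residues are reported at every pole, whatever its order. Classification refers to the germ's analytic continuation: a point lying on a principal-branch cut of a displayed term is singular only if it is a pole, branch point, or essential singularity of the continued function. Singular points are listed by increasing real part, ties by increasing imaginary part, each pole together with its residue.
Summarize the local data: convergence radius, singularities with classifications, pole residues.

Radius of convergence at 0: 10/9.
At -8/3: a logarithmic branch point.
At -4/3: a pole of order 1; residue -155/522.
At 10/9: a logarithmic branch point.

Denominator factor (κ + 4/3): pole of order 1 at -4/3, modulus 4/3.
Branch term (-1/10)*log(1 - κ/(10/9)): its argument vanishes at κ = 10/9, a logarithmic branch point, modulus 10/9.
Branch term (3/4)*log(1 - κ/(-8/3)): its argument vanishes at κ = -8/3, a logarithmic branch point, modulus 8/3.
The radius of convergence is the smallest modulus among the singular points: 10/9.
The branch terms are analytic at -4/3 and contribute nothing to the residue; only the rational part matters.
At the order-1 pole -4/3 set g(κ) = (κ - (-4/3))*(rational part) = -2*κ/29 - 7/18.
Simple pole: residue = g(a) at a = -4/3, which is -155/522.
List the singular points by increasing real part (a conjugate pair: the negative imaginary part first).


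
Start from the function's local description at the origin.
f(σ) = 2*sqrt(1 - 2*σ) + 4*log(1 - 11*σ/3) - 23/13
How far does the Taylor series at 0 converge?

Branch term (2)*sqrt(1 - σ/(1/2)): its argument vanishes at σ = 1/2, a square-root branch point, modulus 1/2.
Branch term (4)*log(1 - σ/(3/11)): its argument vanishes at σ = 3/11, a logarithmic branch point, modulus 3/11.
The radius of convergence is the smallest modulus among the singular points: 3/11.

The radius of convergence is 3/11.


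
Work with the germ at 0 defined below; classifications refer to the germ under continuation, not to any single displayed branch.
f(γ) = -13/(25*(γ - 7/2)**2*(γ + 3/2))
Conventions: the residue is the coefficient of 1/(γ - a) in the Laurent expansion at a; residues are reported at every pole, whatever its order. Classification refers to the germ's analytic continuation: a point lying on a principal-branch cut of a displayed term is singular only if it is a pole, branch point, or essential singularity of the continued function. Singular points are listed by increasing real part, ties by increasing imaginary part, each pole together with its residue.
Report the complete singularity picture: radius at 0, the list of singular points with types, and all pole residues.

Denominator factor (γ - 7/2)^2: pole of order 2 at 7/2, modulus 7/2.
Denominator factor (γ + 3/2): pole of order 1 at -3/2, modulus 3/2.
The radius of convergence is the smallest modulus among the singular points: 3/2.
At the order-1 pole -3/2 set g(γ) = (γ - (-3/2))*f(γ) = -13/(25*(γ - 7/2)**2).
Simple pole: residue = g(a) at a = -3/2, which is -13/625.
At the order-2 pole 7/2 set g(γ) = (γ - (7/2))^2*f(γ) = -13/(25*(γ + 3/2)).
Order-2 pole: residue = g'(a); g'(7/2) = 13/625, so the residue is 13/625.
List the singular points by increasing real part (a conjugate pair: the negative imaginary part first).

Radius of convergence at 0: 3/2.
At -3/2: a pole of order 1; residue -13/625.
At 7/2: a pole of order 2; residue 13/625.


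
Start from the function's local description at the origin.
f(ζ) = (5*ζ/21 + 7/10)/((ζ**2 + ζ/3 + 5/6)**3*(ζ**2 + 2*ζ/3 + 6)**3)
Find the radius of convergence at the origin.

The radius of convergence is (1/6)*sqrt(30).

Denominator factor (ζ**2 + ζ/3 + 5/6)^3: discriminant -29/9, complex-conjugate roots (-1/6) + ((1/6)*sqrt(29))*i and (-1/6) - ((1/6)*sqrt(29))*i; poles of order 3, moduli (1/6)*sqrt(30) and (1/6)*sqrt(30).
Denominator factor (ζ**2 + 2*ζ/3 + 6)^3: discriminant -212/9, complex-conjugate roots (-1/3) + ((1/3)*sqrt(53))*i and (-1/3) - ((1/3)*sqrt(53))*i; poles of order 3, moduli sqrt(6) and sqrt(6).
The radius of convergence is the smallest modulus among the singular points: (1/6)*sqrt(30).


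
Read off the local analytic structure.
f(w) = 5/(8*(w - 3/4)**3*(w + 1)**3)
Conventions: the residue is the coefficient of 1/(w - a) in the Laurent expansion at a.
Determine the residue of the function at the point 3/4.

At the order-3 pole 3/4 set g(w) = (w - (3/4))^3*f(w) = 5/(8*(w + 1)**3).
Order-3 pole: residue = g''(a)/2; g''(3/4) = 7680/16807, so the residue is 3840/16807.

The residue is 3840/16807.


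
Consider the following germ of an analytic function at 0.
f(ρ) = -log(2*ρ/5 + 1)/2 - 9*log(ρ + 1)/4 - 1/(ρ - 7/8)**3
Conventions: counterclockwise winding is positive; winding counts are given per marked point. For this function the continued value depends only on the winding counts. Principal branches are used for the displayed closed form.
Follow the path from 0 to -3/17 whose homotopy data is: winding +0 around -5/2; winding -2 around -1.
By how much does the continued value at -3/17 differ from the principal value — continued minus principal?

Continued minus principal equals (9)*pi*i.

The rational part is single-valued and drops out of the difference; each branch term changes only by its own monodromy.
(-1/2)*log(1 - ρ/(-5/2)): winding 0 around -5/2, so this term returns to its principal value, contribution 0.
(-9/4)*log(1 - ρ/(-1)): each positive loop around -1 adds 2*pi*i to the log, so winding -2 contributes (-9/4)*(-2)*2*pi*i = (9)*pi*i.
Summing the contributions at ρ = -3/17 gives (9)*pi*i.


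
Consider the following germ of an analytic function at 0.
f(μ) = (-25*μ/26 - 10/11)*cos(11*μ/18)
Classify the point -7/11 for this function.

The point is a regular point.

There is no denominator, hence no pole anywhere.
The factor cos(11*μ/18) is entire.
So the germ continues analytically to -7/11.


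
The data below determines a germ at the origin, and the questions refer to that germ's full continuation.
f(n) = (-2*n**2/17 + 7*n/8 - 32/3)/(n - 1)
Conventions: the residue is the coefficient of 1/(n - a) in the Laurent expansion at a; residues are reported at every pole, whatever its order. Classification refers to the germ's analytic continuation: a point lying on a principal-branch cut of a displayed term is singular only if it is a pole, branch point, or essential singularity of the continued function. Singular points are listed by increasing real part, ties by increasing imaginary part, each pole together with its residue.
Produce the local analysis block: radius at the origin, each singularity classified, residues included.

Denominator factor (n - 1): pole of order 1 at 1, modulus 1.
The radius of convergence is the smallest modulus among the singular points: 1.
At the order-1 pole 1 set g(n) = (n - (1))*f(n) = -2*n**2/17 + 7*n/8 - 32/3.
Simple pole: residue = g(a) at a = 1, which is -4043/408.

Radius of convergence at 0: 1.
At 1: a pole of order 1; residue -4043/408.


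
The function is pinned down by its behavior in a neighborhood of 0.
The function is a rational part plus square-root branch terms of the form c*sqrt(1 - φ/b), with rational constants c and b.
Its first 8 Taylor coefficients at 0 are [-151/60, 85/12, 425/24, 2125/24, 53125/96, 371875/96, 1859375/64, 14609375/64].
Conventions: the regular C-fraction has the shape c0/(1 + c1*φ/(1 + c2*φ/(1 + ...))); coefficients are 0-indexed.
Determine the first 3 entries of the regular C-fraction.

The regular C-fraction coefficients are [-151/60, 425/151, -1605/302].

Taylor coefficients (read off): a_0 = -151/60, a_1 = 85/12, a_2 = 425/24.
c0 = a_0 = -151/60. Peel one level at a time: if S = 1 + c*φ/S' with S'(0) = 1, then c is the φ-coefficient of S and S' = c*φ/(S - 1).
S_1 = c0/f = 1 + (425/151)*φ + (682125/45602)*φ^2 + ...; c1 = 425/151.
S_2 = c1*φ/(S_1 - 1) = 1 + (-1605/302)*φ + ...; c2 = -1605/302.


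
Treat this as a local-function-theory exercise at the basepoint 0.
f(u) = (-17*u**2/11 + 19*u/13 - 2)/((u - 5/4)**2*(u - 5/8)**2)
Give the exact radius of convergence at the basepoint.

The radius of convergence is 5/8.

Denominator factor (u - 5/8)^2: pole of order 2 at 5/8, modulus 5/8.
Denominator factor (u - 5/4)^2: pole of order 2 at 5/4, modulus 5/4.
The radius of convergence is the smallest modulus among the singular points: 5/8.


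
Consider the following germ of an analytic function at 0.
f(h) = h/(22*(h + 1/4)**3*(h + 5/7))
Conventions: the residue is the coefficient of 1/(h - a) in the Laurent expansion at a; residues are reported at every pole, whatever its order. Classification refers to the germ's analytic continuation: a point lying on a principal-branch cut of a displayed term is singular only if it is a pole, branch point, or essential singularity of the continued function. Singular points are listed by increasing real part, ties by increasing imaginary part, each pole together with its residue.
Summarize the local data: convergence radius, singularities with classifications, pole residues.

Denominator factor (h + 1/4)^3: pole of order 3 at -1/4, modulus 1/4.
Denominator factor (h + 5/7): pole of order 1 at -5/7, modulus 5/7.
The radius of convergence is the smallest modulus among the singular points: 1/4.
At the order-1 pole -5/7 set g(h) = (h - (-5/7))*f(h) = h/(22*(h + 1/4)**3).
Simple pole: residue = g(a) at a = -5/7, which is 7840/24167.
At the order-3 pole -1/4 set g(h) = (h - (-1/4))^3*f(h) = h/(22*(h + 5/7)).
Order-3 pole: residue = g''(a)/2; g''(-1/4) = -15680/24167, so the residue is -7840/24167.
List the singular points by increasing real part (a conjugate pair: the negative imaginary part first).

Radius of convergence at 0: 1/4.
At -5/7: a pole of order 1; residue 7840/24167.
At -1/4: a pole of order 3; residue -7840/24167.


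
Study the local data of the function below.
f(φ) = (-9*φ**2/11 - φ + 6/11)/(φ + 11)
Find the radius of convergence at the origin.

Denominator factor (φ + 11): pole of order 1 at -11, modulus 11.
The radius of convergence is the smallest modulus among the singular points: 11.

The radius of convergence is 11.


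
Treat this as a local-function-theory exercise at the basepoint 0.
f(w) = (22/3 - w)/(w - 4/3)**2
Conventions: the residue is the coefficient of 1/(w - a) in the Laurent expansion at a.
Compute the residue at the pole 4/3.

At the order-2 pole 4/3 set g(w) = (w - (4/3))^2*f(w) = 22/3 - w.
Order-2 pole: residue = g'(a); g'(4/3) = -1, so the residue is -1.

The residue is -1.


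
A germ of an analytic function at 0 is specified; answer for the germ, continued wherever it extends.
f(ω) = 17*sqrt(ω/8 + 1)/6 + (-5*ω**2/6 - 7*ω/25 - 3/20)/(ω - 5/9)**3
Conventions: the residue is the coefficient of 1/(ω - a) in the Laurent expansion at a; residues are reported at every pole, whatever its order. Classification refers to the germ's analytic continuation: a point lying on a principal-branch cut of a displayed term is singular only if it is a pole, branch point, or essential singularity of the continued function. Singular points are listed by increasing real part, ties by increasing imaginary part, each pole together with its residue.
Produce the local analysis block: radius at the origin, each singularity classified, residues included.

Denominator factor (ω - 5/9)^3: pole of order 3 at 5/9, modulus 5/9.
Branch term (17/6)*sqrt(1 - ω/(-8)): its argument vanishes at ω = -8, a square-root branch point, modulus 8.
The radius of convergence is the smallest modulus among the singular points: 5/9.
The branch term is analytic at 5/9 and contributes nothing to the residue; only the rational part matters.
At the order-3 pole 5/9 set g(ω) = (ω - (5/9))^3*(rational part) = -5*ω**2/6 - 7*ω/25 - 3/20.
Order-3 pole: residue = g''(a)/2; g''(5/9) = -5/3, so the residue is -5/6.
List the singular points by increasing real part (a conjugate pair: the negative imaginary part first).

Radius of convergence at 0: 5/9.
At -8: an algebraic (square-root) branch point.
At 5/9: a pole of order 3; residue -5/6.


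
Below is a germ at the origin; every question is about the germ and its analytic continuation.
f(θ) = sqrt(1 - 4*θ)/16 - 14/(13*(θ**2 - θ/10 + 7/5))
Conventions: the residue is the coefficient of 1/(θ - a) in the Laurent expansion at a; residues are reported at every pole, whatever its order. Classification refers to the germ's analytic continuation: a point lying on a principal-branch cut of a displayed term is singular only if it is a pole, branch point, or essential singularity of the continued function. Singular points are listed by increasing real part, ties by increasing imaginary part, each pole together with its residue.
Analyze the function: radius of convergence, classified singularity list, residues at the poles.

Radius of convergence at 0: 1/4.
At (1/20) - ((1/20)*sqrt(559))*i: a pole of order 1; residue -((140/7267)*sqrt(559))*i.
At (1/20) + ((1/20)*sqrt(559))*i: a pole of order 1; residue ((140/7267)*sqrt(559))*i.
At 1/4: an algebraic (square-root) branch point.

Denominator factor (θ**2 - θ/10 + 7/5): discriminant -559/100, complex-conjugate roots (1/20) + ((1/20)*sqrt(559))*i and (1/20) - ((1/20)*sqrt(559))*i; poles of order 1, moduli (1/5)*sqrt(35) and (1/5)*sqrt(35).
Branch term (1/16)*sqrt(1 - θ/(1/4)): its argument vanishes at θ = 1/4, a square-root branch point, modulus 1/4.
The radius of convergence is the smallest modulus among the singular points: 1/4.
The branch term is analytic at (1/20) - ((1/20)*sqrt(559))*i and contributes nothing to the residue; only the rational part matters.
The factor θ**2 - θ/10 + 7/5 splits as (θ - a)(θ - a') with a = (1/20) - ((1/20)*sqrt(559))*i, a' = (1/20) + ((1/20)*sqrt(559))*i. At the order-1 pole a set g(θ) = (θ - a)*(rational part) = [-14/13] / (θ - a').
Simple pole: residue = g(a) at a = (1/20) - ((1/20)*sqrt(559))*i, which is -((140/7267)*sqrt(559))*i.
The branch term is analytic at (1/20) + ((1/20)*sqrt(559))*i and contributes nothing to the residue; only the rational part matters.
The factor θ**2 - θ/10 + 7/5 splits as (θ - a)(θ - a') with a = (1/20) + ((1/20)*sqrt(559))*i, a' = (1/20) - ((1/20)*sqrt(559))*i. At the order-1 pole a set g(θ) = (θ - a)*(rational part) = [-14/13] / (θ - a').
Simple pole: residue = g(a) at a = (1/20) + ((1/20)*sqrt(559))*i, which is ((140/7267)*sqrt(559))*i.
List the singular points by increasing real part (a conjugate pair: the negative imaginary part first).


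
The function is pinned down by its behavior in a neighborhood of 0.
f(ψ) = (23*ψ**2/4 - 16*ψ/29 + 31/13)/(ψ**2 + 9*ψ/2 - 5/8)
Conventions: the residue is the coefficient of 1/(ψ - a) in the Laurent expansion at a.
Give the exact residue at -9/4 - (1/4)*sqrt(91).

The residue is -6131/464 - (394725/274456)*sqrt(91).

The factor ψ**2 + 9*ψ/2 - 5/8 splits as (ψ - a)(ψ - a') with a = -9/4 - (1/4)*sqrt(91), a' = -9/4 + (1/4)*sqrt(91). At the order-1 pole a set g(ψ) = (ψ - a)*f(ψ) = [23*ψ**2/4 - 16*ψ/29 + 31/13] / (ψ - a').
Simple pole: residue = g(a) at a = -9/4 - (1/4)*sqrt(91), which is -6131/464 - (394725/274456)*sqrt(91).


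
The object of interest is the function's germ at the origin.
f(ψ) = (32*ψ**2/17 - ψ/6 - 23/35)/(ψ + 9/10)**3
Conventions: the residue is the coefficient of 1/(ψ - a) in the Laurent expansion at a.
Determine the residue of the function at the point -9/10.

The residue is 32/17.

At the order-3 pole -9/10 set g(ψ) = (ψ - (-9/10))^3*f(ψ) = 32*ψ**2/17 - ψ/6 - 23/35.
Order-3 pole: residue = g''(a)/2; g''(-9/10) = 64/17, so the residue is 32/17.


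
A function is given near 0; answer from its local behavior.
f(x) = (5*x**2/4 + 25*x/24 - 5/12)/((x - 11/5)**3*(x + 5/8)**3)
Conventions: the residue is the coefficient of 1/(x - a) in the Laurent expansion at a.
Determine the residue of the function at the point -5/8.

At the order-3 pole -5/8 set g(x) = (x - (-5/8))^3*f(x) = (5*x**2/4 + 25*x/24 - 5/12)/(x - 11/5)**3.
Order-3 pole: residue = g''(a)/2; g''(-5/8) = -427040000/18424351793, so the residue is -213520000/18424351793.

The residue is -213520000/18424351793.


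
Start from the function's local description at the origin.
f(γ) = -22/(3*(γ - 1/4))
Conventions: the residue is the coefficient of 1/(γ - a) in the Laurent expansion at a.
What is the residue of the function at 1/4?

At the order-1 pole 1/4 set g(γ) = (γ - (1/4))*f(γ) = -22/3.
Simple pole: residue = g(a) at a = 1/4, which is -22/3.

The residue is -22/3.


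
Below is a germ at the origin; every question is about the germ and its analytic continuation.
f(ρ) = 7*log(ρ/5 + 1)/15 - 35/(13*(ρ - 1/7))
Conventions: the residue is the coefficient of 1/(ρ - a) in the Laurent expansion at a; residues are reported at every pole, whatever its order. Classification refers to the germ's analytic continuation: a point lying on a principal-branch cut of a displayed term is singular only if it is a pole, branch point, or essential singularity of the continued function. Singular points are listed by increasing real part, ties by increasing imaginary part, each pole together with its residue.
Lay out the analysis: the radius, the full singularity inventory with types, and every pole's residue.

Denominator factor (ρ - 1/7): pole of order 1 at 1/7, modulus 1/7.
Branch term (7/15)*log(1 - ρ/(-5)): its argument vanishes at ρ = -5, a logarithmic branch point, modulus 5.
The radius of convergence is the smallest modulus among the singular points: 1/7.
The branch term is analytic at 1/7 and contributes nothing to the residue; only the rational part matters.
At the order-1 pole 1/7 set g(ρ) = (ρ - (1/7))*(rational part) = -35/13.
Simple pole: residue = g(a) at a = 1/7, which is -35/13.
List the singular points by increasing real part (a conjugate pair: the negative imaginary part first).

Radius of convergence at 0: 1/7.
At -5: a logarithmic branch point.
At 1/7: a pole of order 1; residue -35/13.


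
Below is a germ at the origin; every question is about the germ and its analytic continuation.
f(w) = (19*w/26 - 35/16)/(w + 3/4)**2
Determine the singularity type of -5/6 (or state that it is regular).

The point is a regular point.

Denominator factors: w + 3/4 = -1/12 at w = -5/6 — none vanishes.
So the germ continues analytically to -5/6.


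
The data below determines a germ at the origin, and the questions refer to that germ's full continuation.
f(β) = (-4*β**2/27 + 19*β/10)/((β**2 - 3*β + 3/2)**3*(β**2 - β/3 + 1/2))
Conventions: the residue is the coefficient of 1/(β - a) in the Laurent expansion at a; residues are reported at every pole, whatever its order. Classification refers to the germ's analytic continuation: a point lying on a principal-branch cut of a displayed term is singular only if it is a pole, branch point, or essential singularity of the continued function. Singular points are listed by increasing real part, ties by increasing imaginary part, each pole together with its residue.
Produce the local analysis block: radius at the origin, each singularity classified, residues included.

Radius of convergence at 0: 3/2 - (1/2)*sqrt(3).
At (1/6) - ((1/6)*sqrt(17))*i: a pole of order 1; residue (-91277/718740) + ((157139/12218580)*sqrt(17))*i.
At (1/6) + ((1/6)*sqrt(17))*i: a pole of order 1; residue (-91277/718740) - ((157139/12218580)*sqrt(17))*i.
At 3/2 - (1/2)*sqrt(3): a pole of order 3; residue 91277/718740 - (38591/239580)*sqrt(3).
At 3/2 + (1/2)*sqrt(3): a pole of order 3; residue 91277/718740 + (38591/239580)*sqrt(3).

Denominator factor (β**2 - β/3 + 1/2): discriminant -17/9, complex-conjugate roots (1/6) + ((1/6)*sqrt(17))*i and (1/6) - ((1/6)*sqrt(17))*i; poles of order 1, moduli (1/2)*sqrt(2) and (1/2)*sqrt(2).
Denominator factor (β**2 - 3*β + 3/2)^3: discriminant 3, real irrational roots 3/2 + (1/2)*sqrt(3) and 3/2 - (1/2)*sqrt(3); poles of order 3, moduli 3/2 + (1/2)*sqrt(3) and 3/2 - (1/2)*sqrt(3).
The radius of convergence is the smallest modulus among the singular points: 3/2 - (1/2)*sqrt(3).
The factor β**2 - β/3 + 1/2 splits as (β - a)(β - a') with a = (1/6) - ((1/6)*sqrt(17))*i, a' = (1/6) + ((1/6)*sqrt(17))*i. At the order-1 pole a set g(β) = (β - a)*f(β) = [(-4*β**2/27 + 19*β/10)/(β**2 - 3*β + 3/2)**3] / (β - a').
Simple pole: residue = g(a) at a = (1/6) - ((1/6)*sqrt(17))*i, which is (-91277/718740) + ((157139/12218580)*sqrt(17))*i.
The factor β**2 - β/3 + 1/2 splits as (β - a)(β - a') with a = (1/6) + ((1/6)*sqrt(17))*i, a' = (1/6) - ((1/6)*sqrt(17))*i. At the order-1 pole a set g(β) = (β - a)*f(β) = [(-4*β**2/27 + 19*β/10)/(β**2 - 3*β + 3/2)**3] / (β - a').
Simple pole: residue = g(a) at a = (1/6) + ((1/6)*sqrt(17))*i, which is (-91277/718740) - ((157139/12218580)*sqrt(17))*i.
The factor β**2 - 3*β + 3/2 splits as (β - a)(β - a') with a = 3/2 - (1/2)*sqrt(3), a' = 3/2 + (1/2)*sqrt(3). At the order-3 pole a set g(β) = (β - a)^3*f(β) = [(-4*β**2/27 + 19*β/10)/(β**2 - β/3 + 1/2)] / (β - a')^3.
Order-3 pole: residue = g''(a)/2; g''(3/2 - (1/2)*sqrt(3)) = 91277/359370 - (38591/119790)*sqrt(3), so the residue is 91277/718740 - (38591/239580)*sqrt(3).
The factor β**2 - 3*β + 3/2 splits as (β - a)(β - a') with a = 3/2 + (1/2)*sqrt(3), a' = 3/2 - (1/2)*sqrt(3). At the order-3 pole a set g(β) = (β - a)^3*f(β) = [(-4*β**2/27 + 19*β/10)/(β**2 - β/3 + 1/2)] / (β - a')^3.
Order-3 pole: residue = g''(a)/2; g''(3/2 + (1/2)*sqrt(3)) = 91277/359370 + (38591/119790)*sqrt(3), so the residue is 91277/718740 + (38591/239580)*sqrt(3).
List the singular points by increasing real part (a conjugate pair: the negative imaginary part first).


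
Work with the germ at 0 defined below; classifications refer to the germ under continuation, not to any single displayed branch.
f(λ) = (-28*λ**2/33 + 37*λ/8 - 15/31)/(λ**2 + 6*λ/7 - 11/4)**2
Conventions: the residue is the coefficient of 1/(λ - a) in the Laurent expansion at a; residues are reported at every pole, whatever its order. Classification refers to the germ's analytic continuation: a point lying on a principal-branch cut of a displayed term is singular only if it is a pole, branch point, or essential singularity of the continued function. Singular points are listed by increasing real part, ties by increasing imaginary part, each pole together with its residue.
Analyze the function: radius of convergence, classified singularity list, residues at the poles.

Denominator factor (λ**2 + 6*λ/7 - 11/4)^2: discriminant 575/49, real irrational roots -3/7 + (5/14)*sqrt(23) and -3/7 - (5/14)*sqrt(23); poles of order 2, moduli -3/7 + (5/14)*sqrt(23) and 3/7 + (5/14)*sqrt(23).
The radius of convergence is the smallest modulus among the singular points: -3/7 + (5/14)*sqrt(23).
The factor λ**2 + 6*λ/7 - 11/4 splits as (λ - a)(λ - a') with a = -3/7 - (5/14)*sqrt(23), a' = -3/7 + (5/14)*sqrt(23). At the order-2 pole a set g(λ) = (λ - a)^2*f(λ) = [-28*λ**2/33 + 37*λ/8 - 15/31] / (λ - a')^2.
Order-2 pole: residue = g'(a); g'(-3/7 - (5/14)*sqrt(23)) = -(33859/24598500)*sqrt(23), so the residue is -(33859/24598500)*sqrt(23).
The factor λ**2 + 6*λ/7 - 11/4 splits as (λ - a)(λ - a') with a = -3/7 + (5/14)*sqrt(23), a' = -3/7 - (5/14)*sqrt(23). At the order-2 pole a set g(λ) = (λ - a)^2*f(λ) = [-28*λ**2/33 + 37*λ/8 - 15/31] / (λ - a')^2.
Order-2 pole: residue = g'(a); g'(-3/7 + (5/14)*sqrt(23)) = (33859/24598500)*sqrt(23), so the residue is (33859/24598500)*sqrt(23).
List the singular points by increasing real part (a conjugate pair: the negative imaginary part first).

Radius of convergence at 0: -3/7 + (5/14)*sqrt(23).
At -3/7 - (5/14)*sqrt(23): a pole of order 2; residue -(33859/24598500)*sqrt(23).
At -3/7 + (5/14)*sqrt(23): a pole of order 2; residue (33859/24598500)*sqrt(23).


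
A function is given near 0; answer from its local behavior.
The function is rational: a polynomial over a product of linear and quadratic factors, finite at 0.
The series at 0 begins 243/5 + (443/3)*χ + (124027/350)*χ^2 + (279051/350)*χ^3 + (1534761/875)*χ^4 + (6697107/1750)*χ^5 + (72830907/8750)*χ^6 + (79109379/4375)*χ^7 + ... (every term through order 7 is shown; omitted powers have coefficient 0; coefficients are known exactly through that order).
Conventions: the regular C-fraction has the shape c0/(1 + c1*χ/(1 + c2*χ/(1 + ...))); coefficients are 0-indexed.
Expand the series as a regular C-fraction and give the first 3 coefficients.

Taylor coefficients (read off): a_0 = 243/5, a_1 = 443/3, a_2 = 124027/350.
c0 = a_0 = 243/5. Peel one level at a time: if S = 1 + c*χ/S' with S'(0) = 1, then c is the χ-coefficient of S and S' = c*χ/(S - 1).
S_1 = c0/f = 1 + (-2215/729)*χ + (72188701/37200870)*χ^2 + ...; c1 = -2215/729.
S_2 = c1*χ/(S_1 - 1) = 1 + (72188701/113031450)*χ + ...; c2 = 72188701/113031450.

The regular C-fraction coefficients are [243/5, -2215/729, 72188701/113031450].
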